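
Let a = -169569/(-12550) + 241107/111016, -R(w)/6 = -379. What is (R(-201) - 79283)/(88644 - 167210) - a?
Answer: -402358587129691/27365535588200 ≈ -14.703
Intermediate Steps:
R(w) = 2274 (R(w) = -6*(-379) = 2274)
a = 10925382477/696625400 (a = -169569*(-1/12550) + 241107*(1/111016) = 169569/12550 + 241107/111016 = 10925382477/696625400 ≈ 15.683)
(R(-201) - 79283)/(88644 - 167210) - a = (2274 - 79283)/(88644 - 167210) - 1*10925382477/696625400 = -77009/(-78566) - 10925382477/696625400 = -77009*(-1/78566) - 10925382477/696625400 = 77009/78566 - 10925382477/696625400 = -402358587129691/27365535588200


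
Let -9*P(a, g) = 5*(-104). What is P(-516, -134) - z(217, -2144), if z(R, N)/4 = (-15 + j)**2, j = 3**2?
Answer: -776/9 ≈ -86.222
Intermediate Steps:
j = 9
P(a, g) = 520/9 (P(a, g) = -5*(-104)/9 = -1/9*(-520) = 520/9)
z(R, N) = 144 (z(R, N) = 4*(-15 + 9)**2 = 4*(-6)**2 = 4*36 = 144)
P(-516, -134) - z(217, -2144) = 520/9 - 1*144 = 520/9 - 144 = -776/9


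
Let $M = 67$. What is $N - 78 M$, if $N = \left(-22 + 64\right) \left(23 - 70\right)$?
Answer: $-7200$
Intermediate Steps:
$N = -1974$ ($N = 42 \left(-47\right) = -1974$)
$N - 78 M = -1974 - 5226 = -7200$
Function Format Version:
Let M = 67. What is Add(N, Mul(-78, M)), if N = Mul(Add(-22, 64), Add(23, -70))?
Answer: -7200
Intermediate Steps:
N = -1974 (N = Mul(42, -47) = -1974)
Add(N, Mul(-78, M)) = Add(-1974, Mul(-78, 67)) = Add(-1974, -5226) = -7200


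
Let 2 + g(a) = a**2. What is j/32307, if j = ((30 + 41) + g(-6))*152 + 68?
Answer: 16028/32307 ≈ 0.49612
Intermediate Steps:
g(a) = -2 + a**2
j = 16028 (j = ((30 + 41) + (-2 + (-6)**2))*152 + 68 = (71 + (-2 + 36))*152 + 68 = (71 + 34)*152 + 68 = 105*152 + 68 = 15960 + 68 = 16028)
j/32307 = 16028/32307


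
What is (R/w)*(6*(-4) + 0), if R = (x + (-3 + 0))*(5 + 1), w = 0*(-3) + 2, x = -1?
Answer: 288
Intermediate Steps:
w = 2 (w = 0 + 2 = 2)
R = -24 (R = (-1 + (-3 + 0))*(5 + 1) = (-1 - 3)*6 = -4*6 = -24)
(R/w)*(6*(-4) + 0) = (-24/2)*(6*(-4) + 0) = ((½)*(-24))*(-24 + 0) = -12*(-24) = 288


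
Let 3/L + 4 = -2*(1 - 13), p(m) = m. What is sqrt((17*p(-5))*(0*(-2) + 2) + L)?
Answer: I*sqrt(16985)/10 ≈ 13.033*I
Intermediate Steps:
L = 3/20 (L = 3/(-4 - 2*(1 - 13)) = 3/(-4 - 2*(-12)) = 3/(-4 + 24) = 3/20 ≈ 0.15000)
sqrt((17*p(-5))*(0*(-2) + 2) + L) = sqrt((17*(-5))*(0*(-2) + 2) + 3/20) = sqrt(-85*(0 + 2) + 3/20) = sqrt(-85*2 + 3/20) = sqrt(-170 + 3/20) = sqrt(-3397/20) = I*sqrt(16985)/10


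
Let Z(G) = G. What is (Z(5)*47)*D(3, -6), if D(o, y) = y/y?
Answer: 235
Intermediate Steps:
D(o, y) = 1
(Z(5)*47)*D(3, -6) = (5*47)*1 = 235*1 = 235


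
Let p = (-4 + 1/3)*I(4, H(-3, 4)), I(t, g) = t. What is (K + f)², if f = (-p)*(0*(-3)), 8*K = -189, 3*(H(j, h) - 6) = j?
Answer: 35721/64 ≈ 558.14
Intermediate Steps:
H(j, h) = 6 + j/3
K = -189/8 (K = (⅛)*(-189) = -189/8 ≈ -23.625)
p = -44/3 (p = (-4 + 1/3)*4 = (-4 + 1*(⅓))*4 = (-4 + ⅓)*4 = -11/3*4 = -44/3 ≈ -14.667)
f = 0 (f = (-1*(-44/3))*(0*(-3)) = (44/3)*0 = 0)
(K + f)² = (-189/8 + 0)² = (-189/8)² = 35721/64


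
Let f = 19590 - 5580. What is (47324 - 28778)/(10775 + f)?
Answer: 18546/24785 ≈ 0.74827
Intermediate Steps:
f = 14010
(47324 - 28778)/(10775 + f) = (47324 - 28778)/(10775 + 14010) = 18546/24785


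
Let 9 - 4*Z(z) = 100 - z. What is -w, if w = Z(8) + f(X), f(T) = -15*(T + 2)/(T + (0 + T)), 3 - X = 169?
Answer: 9349/332 ≈ 28.160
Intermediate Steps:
X = -166 (X = 3 - 1*169 = 3 - 169 = -166)
Z(z) = -91/4 + z/4 (Z(z) = 9/4 - (100 - z)/4 = 9/4 + (-25 + z/4) = -91/4 + z/4)
f(T) = -15*(2 + T)/(2*T) (f(T) = -15*(2 + T)/(T + T) = -15*(2 + T)/(2*T))
w = -9349/332 (w = (-91/4 + (1/4)*8) + (-15/2 - 15/(-166)) = (-91/4 + 2) + (-15/2 - 15*(-1/166)) = -83/4 + (-15/2 + 15/166) = -83/4 - 615/83 = -9349/332 ≈ -28.160)
-w = -1*(-9349/332) = 9349/332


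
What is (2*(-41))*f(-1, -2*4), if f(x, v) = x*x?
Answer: -82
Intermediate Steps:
f(x, v) = x²
(2*(-41))*f(-1, -2*4) = (2*(-41))*(-1)² = -82*1 = -82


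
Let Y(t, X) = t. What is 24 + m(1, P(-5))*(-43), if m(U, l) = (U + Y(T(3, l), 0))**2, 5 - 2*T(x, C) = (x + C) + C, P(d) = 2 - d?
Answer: -1051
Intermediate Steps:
T(x, C) = 5/2 - C - x/2 (T(x, C) = 5/2 - ((x + C) + C)/2 = 5/2 - ((C + x) + C)/2 = 5/2 - (x + 2*C)/2 = 5/2 + (-C - x/2) = 5/2 - C - x/2)
m(U, l) = (1 + U - l)**2 (m(U, l) = (U + (5/2 - l - 1/2*3))**2 = (U + (5/2 - l - 3/2))**2 = (U + (1 - l))**2 = (1 + U - l)**2)
24 + m(1, P(-5))*(-43) = 24 + (1 + 1 - (2 - 1*(-5)))**2*(-43) = 24 + (1 + 1 - (2 + 5))**2*(-43) = 24 + (1 + 1 - 1*7)**2*(-43) = 24 + (1 + 1 - 7)**2*(-43) = 24 + (-5)**2*(-43) = 24 + 25*(-43) = 24 - 1075 = -1051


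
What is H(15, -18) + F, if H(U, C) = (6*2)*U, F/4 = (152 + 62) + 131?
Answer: 1560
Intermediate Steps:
F = 1380 (F = 4*((152 + 62) + 131) = 4*(214 + 131) = 4*345 = 1380)
H(U, C) = 12*U
H(15, -18) + F = 12*15 + 1380 = 180 + 1380 = 1560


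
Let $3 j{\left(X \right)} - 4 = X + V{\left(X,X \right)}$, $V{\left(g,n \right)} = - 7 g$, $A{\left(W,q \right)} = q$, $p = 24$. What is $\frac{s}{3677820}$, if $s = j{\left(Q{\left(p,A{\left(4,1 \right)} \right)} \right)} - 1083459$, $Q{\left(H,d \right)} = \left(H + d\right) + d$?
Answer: $- \frac{3250529}{11033460} \approx -0.29461$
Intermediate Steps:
$Q{\left(H,d \right)} = H + 2 d$
$j{\left(X \right)} = \frac{4}{3} - 2 X$ ($j{\left(X \right)} = \frac{4}{3} + \frac{X - 7 X}{3} = \frac{4}{3} + \frac{\left(-6\right) X}{3} = \frac{4}{3} - 2 X$)
$s = - \frac{3250529}{3}$ ($s = \left(\frac{4}{3} - 2 \left(24 + 2 \cdot 1\right)\right) - 1083459 = \left(\frac{4}{3} - 2 \left(24 + 2\right)\right) - 1083459 = \left(\frac{4}{3} - 52\right) - 1083459 = - \frac{152}{3} - 1083459 = - \frac{3250529}{3} \approx -1.0835 \cdot 10^{6}$)
$\frac{s}{3677820} = - \frac{3250529}{3 \cdot 3677820} = \left(- \frac{3250529}{3}\right) \frac{1}{3677820} = - \frac{3250529}{11033460}$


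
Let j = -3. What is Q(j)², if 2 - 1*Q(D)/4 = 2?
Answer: 0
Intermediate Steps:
Q(D) = 0 (Q(D) = 8 - 4*2 = 8 - 8 = 0)
Q(j)² = 0² = 0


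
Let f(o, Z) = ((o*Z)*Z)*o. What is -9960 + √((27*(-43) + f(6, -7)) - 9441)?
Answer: -9960 + 3*I*√982 ≈ -9960.0 + 94.011*I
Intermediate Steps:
f(o, Z) = Z²*o² (f(o, Z) = ((Z*o)*Z)*o = (o*Z²)*o = Z²*o²)
-9960 + √((27*(-43) + f(6, -7)) - 9441) = -9960 + √((27*(-43) + (-7)²*6²) - 9441) = -9960 + √((-1161 + 49*36) - 9441) = -9960 + √((-1161 + 1764) - 9441) = -9960 + √(603 - 9441) = -9960 + √(-8838) = -9960 + 3*I*√982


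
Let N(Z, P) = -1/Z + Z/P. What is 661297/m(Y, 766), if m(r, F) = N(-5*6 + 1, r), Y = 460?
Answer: -8821701980/381 ≈ -2.3154e+7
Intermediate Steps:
m(r, F) = 1/29 - 29/r (m(r, F) = -1/(-5*6 + 1) + (-5*6 + 1)/r = -1/(-30 + 1) + (-30 + 1)/r = -1/(-29) - 29/r = -1*(-1/29) - 29/r = 1/29 - 29/r)
661297/m(Y, 766) = 661297/(((1/29)*(-841 + 460)/460)) = 661297/(((1/29)*(1/460)*(-381))) = 661297/(-381/13340) = 661297*(-13340/381) = -8821701980/381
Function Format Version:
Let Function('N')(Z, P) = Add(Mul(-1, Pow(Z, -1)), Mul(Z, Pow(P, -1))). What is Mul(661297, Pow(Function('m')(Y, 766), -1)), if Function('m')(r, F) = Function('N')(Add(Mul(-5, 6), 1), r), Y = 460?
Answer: Rational(-8821701980, 381) ≈ -2.3154e+7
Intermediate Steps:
Function('m')(r, F) = Add(Rational(1, 29), Mul(-29, Pow(r, -1))) (Function('m')(r, F) = Add(Mul(-1, Pow(Add(Mul(-5, 6), 1), -1)), Mul(Add(Mul(-5, 6), 1), Pow(r, -1))) = Add(Mul(-1, Pow(Add(-30, 1), -1)), Mul(Add(-30, 1), Pow(r, -1))) = Add(Mul(-1, Pow(-29, -1)), Mul(-29, Pow(r, -1))) = Add(Mul(-1, Rational(-1, 29)), Mul(-29, Pow(r, -1))) = Add(Rational(1, 29), Mul(-29, Pow(r, -1))))
Mul(661297, Pow(Function('m')(Y, 766), -1)) = Mul(661297, Pow(Mul(Rational(1, 29), Pow(460, -1), Add(-841, 460)), -1)) = Mul(661297, Pow(Mul(Rational(1, 29), Rational(1, 460), -381), -1)) = Mul(661297, Pow(Rational(-381, 13340), -1)) = Mul(661297, Rational(-13340, 381)) = Rational(-8821701980, 381)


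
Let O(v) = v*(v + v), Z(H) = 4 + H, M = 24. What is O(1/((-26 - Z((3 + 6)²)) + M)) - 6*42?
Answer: -1907386/7569 ≈ -252.00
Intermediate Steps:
O(v) = 2*v² (O(v) = v*(2*v) = 2*v²)
O(1/((-26 - Z((3 + 6)²)) + M)) - 6*42 = 2*(1/((-26 - (4 + (3 + 6)²)) + 24))² - 6*42 = 2*(1/((-26 - (4 + 9²)) + 24))² - 1*252 = 2*(1/((-26 - (4 + 81)) + 24))² - 252 = 2*(1/((-26 - 1*85) + 24))² - 252 = 2*(1/((-26 - 85) + 24))² - 252 = 2*(1/(-111 + 24))² - 252 = 2*(1/(-87))² - 252 = 2*(-1/87)² - 252 = 2*(1/7569) - 252 = 2/7569 - 252 = -1907386/7569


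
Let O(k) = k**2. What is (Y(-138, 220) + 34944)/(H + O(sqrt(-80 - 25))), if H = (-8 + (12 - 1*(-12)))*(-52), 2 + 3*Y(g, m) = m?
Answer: -105050/2811 ≈ -37.371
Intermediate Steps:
Y(g, m) = -2/3 + m/3
H = -832 (H = (-8 + (12 + 12))*(-52) = (-8 + 24)*(-52) = 16*(-52) = -832)
(Y(-138, 220) + 34944)/(H + O(sqrt(-80 - 25))) = ((-2/3 + (1/3)*220) + 34944)/(-832 + (sqrt(-80 - 25))**2) = ((-2/3 + 220/3) + 34944)/(-832 + (sqrt(-105))**2) = (218/3 + 34944)/(-832 + (I*sqrt(105))**2) = 105050/(3*(-832 - 105)) = (105050/3)/(-937) = (105050/3)*(-1/937) = -105050/2811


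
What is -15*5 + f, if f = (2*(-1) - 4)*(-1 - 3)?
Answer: -51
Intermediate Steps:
f = 24 (f = (-2 - 4)*(-4) = -6*(-4) = 24)
-15*5 + f = -15*5 + 24 = -75 + 24 = -51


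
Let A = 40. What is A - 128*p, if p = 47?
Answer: -5976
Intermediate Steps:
A - 128*p = 40 - 128*47 = 40 - 6016 = -5976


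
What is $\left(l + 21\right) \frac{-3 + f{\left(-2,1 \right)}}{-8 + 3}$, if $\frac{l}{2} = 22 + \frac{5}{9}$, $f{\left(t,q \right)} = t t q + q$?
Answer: $- \frac{238}{9} \approx -26.444$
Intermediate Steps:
$f{\left(t,q \right)} = q + q t^{2}$ ($f{\left(t,q \right)} = t^{2} q + q = q t^{2} + q = q + q t^{2}$)
$l = \frac{406}{9}$ ($l = 2 \left(22 + \frac{5}{9}\right) = 2 \cdot \frac{203}{9} = \frac{406}{9} \approx 45.111$)
$\left(l + 21\right) \frac{-3 + f{\left(-2,1 \right)}}{-8 + 3} = \left(\frac{406}{9} + 21\right) \frac{-3 + 1 \left(1 + \left(-2\right)^{2}\right)}{-8 + 3} = \frac{595 \frac{-3 + 1 \left(1 + 4\right)}{-5}}{9} = \frac{595 \left(-3 + 1 \cdot 5\right) \left(- \frac{1}{5}\right)}{9} = \frac{595 \left(-3 + 5\right) \left(- \frac{1}{5}\right)}{9} = \frac{595 \cdot 2 \left(- \frac{1}{5}\right)}{9} = \frac{595}{9} \left(- \frac{2}{5}\right) = - \frac{238}{9}$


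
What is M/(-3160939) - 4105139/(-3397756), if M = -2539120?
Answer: 21603404180241/10740099452884 ≈ 2.0115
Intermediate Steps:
M/(-3160939) - 4105139/(-3397756) = -2539120/(-3160939) - 4105139/(-3397756) = -2539120*(-1/3160939) - 4105139*(-1/3397756) = 2539120/3160939 + 4105139/3397756 = 21603404180241/10740099452884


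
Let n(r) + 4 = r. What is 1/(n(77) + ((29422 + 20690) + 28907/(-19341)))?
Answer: 19341/970599178 ≈ 1.9927e-5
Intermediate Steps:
n(r) = -4 + r
1/(n(77) + ((29422 + 20690) + 28907/(-19341))) = 1/((-4 + 77) + ((29422 + 20690) + 28907/(-19341))) = 1/(73 + (50112 + 28907*(-1/19341))) = 1/(73 + (50112 - 28907/19341)) = 1/(73 + 969187285/19341) = 1/(970599178/19341) = 19341/970599178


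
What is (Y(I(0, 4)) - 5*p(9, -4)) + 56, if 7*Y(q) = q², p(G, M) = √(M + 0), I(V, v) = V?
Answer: 56 - 10*I ≈ 56.0 - 10.0*I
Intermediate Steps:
p(G, M) = √M
Y(q) = q²/7
(Y(I(0, 4)) - 5*p(9, -4)) + 56 = ((⅐)*0² - 10*I) + 56 = ((⅐)*0 - 10*I) + 56 = (0 - 10*I) + 56 = -10*I + 56 = 56 - 10*I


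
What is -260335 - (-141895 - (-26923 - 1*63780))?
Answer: -209143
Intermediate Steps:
-260335 - (-141895 - (-26923 - 1*63780)) = -260335 - (-141895 - (-26923 - 63780)) = -260335 - (-141895 - 1*(-90703)) = -260335 - (-141895 + 90703) = -260335 - 1*(-51192) = -260335 + 51192 = -209143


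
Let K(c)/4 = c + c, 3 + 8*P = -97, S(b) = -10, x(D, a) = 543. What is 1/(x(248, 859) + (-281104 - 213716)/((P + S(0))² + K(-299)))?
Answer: 7543/6075129 ≈ 0.0012416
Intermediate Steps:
P = -25/2 (P = -3/8 + (⅛)*(-97) = -3/8 - 97/8 = -25/2 ≈ -12.500)
K(c) = 8*c (K(c) = 4*(c + c) = 4*(2*c) = 8*c)
1/(x(248, 859) + (-281104 - 213716)/((P + S(0))² + K(-299))) = 1/(543 + (-281104 - 213716)/((-25/2 - 10)² + 8*(-299))) = 1/(543 - 494820/((-45/2)² - 2392)) = 1/(543 - 494820/(2025/4 - 2392)) = 1/(543 - 494820/(-7543/4)) = 1/(543 - 494820*(-4/7543)) = 1/(543 + 1979280/7543) = 1/(6075129/7543) = 7543/6075129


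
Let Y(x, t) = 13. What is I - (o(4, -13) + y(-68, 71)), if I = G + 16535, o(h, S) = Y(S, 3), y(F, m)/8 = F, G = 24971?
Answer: 42037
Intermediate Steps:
y(F, m) = 8*F
o(h, S) = 13
I = 41506 (I = 24971 + 16535 = 41506)
I - (o(4, -13) + y(-68, 71)) = 41506 - (13 + 8*(-68)) = 41506 - (13 - 544) = 41506 - 1*(-531) = 41506 + 531 = 42037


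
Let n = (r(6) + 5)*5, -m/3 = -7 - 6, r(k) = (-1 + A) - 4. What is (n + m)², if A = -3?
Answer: 576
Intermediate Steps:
r(k) = -8 (r(k) = (-1 - 3) - 4 = -4 - 4 = -8)
m = 39 (m = -3*(-7 - 6) = -3*(-13) = 39)
n = -15 (n = (-8 + 5)*5 = -3*5 = -15)
(n + m)² = (-15 + 39)² = 24² = 576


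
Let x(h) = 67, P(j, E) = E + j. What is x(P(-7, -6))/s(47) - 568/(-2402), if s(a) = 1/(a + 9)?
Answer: 4506436/1201 ≈ 3752.2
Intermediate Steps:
s(a) = 1/(9 + a)
x(P(-7, -6))/s(47) - 568/(-2402) = 67/(1/(9 + 47)) - 568/(-2402) = 67/(1/56) - 568*(-1/2402) = 67/(1/56) + 284/1201 = 67*56 + 284/1201 = 3752 + 284/1201 = 4506436/1201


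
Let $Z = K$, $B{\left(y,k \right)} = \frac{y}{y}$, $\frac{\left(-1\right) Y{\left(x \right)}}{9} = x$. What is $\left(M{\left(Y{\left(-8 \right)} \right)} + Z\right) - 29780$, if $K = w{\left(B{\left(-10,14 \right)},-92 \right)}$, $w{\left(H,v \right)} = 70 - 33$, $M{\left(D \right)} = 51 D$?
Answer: $-26071$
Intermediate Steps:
$Y{\left(x \right)} = - 9 x$
$B{\left(y,k \right)} = 1$
$w{\left(H,v \right)} = 37$ ($w{\left(H,v \right)} = 70 - 33 = 37$)
$K = 37$
$Z = 37$
$\left(M{\left(Y{\left(-8 \right)} \right)} + Z\right) - 29780 = \left(51 \left(\left(-9\right) \left(-8\right)\right) + 37\right) - 29780 = \left(51 \cdot 72 + 37\right) - 29780 = \left(3672 + 37\right) - 29780 = 3709 - 29780 = -26071$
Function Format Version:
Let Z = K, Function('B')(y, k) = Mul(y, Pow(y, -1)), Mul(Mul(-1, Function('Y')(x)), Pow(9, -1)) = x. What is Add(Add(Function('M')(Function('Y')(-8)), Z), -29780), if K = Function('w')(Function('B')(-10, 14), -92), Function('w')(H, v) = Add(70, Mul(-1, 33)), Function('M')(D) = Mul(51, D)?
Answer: -26071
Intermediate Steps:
Function('Y')(x) = Mul(-9, x)
Function('B')(y, k) = 1
Function('w')(H, v) = 37 (Function('w')(H, v) = Add(70, -33) = 37)
K = 37
Z = 37
Add(Add(Function('M')(Function('Y')(-8)), Z), -29780) = Add(Add(Mul(51, Mul(-9, -8)), 37), -29780) = Add(Add(Mul(51, 72), 37), -29780) = Add(Add(3672, 37), -29780) = Add(3709, -29780) = -26071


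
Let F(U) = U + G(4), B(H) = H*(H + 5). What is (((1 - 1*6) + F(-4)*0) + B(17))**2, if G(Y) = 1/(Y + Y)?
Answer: 136161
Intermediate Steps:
G(Y) = 1/(2*Y)
B(H) = H*(5 + H)
F(U) = 1/8 + U (F(U) = U + (1/2)/4 = U + (1/2)*(1/4) = U + 1/8 = 1/8 + U)
(((1 - 1*6) + F(-4)*0) + B(17))**2 = (((1 - 1*6) + (1/8 - 4)*0) + 17*(5 + 17))**2 = (((1 - 6) - 31/8*0) + 17*22)**2 = ((-5 + 0) + 374)**2 = (-5 + 374)**2 = 369**2 = 136161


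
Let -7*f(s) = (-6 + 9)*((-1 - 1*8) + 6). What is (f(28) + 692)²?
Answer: 23551609/49 ≈ 4.8065e+5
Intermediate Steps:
f(s) = 9/7 (f(s) = -(-6 + 9)*((-1 - 1*8) + 6)/7 = -3*((-1 - 8) + 6)/7 = -3*(-9 + 6)/7 = -3*(-3)/7 = -⅐*(-9) = 9/7)
(f(28) + 692)² = (9/7 + 692)² = (4853/7)² = 23551609/49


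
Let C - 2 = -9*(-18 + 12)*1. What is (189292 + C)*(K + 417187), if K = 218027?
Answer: 120276500472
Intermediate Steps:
C = 56 (C = 2 - 9*(-18 + 12)*1 = 2 - 9*(-6)*1 = 2 + 54*1 = 2 + 54 = 56)
(189292 + C)*(K + 417187) = (189292 + 56)*(218027 + 417187) = 189348*635214 = 120276500472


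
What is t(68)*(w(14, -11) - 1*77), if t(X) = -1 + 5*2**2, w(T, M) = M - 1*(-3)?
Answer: -1615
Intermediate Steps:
w(T, M) = 3 + M (w(T, M) = M + 3 = 3 + M)
t(X) = 19 (t(X) = -1 + 5*4 = -1 + 20 = 19)
t(68)*(w(14, -11) - 1*77) = 19*((3 - 11) - 1*77) = 19*(-8 - 77) = 19*(-85) = -1615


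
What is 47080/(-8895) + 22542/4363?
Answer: -979790/7761777 ≈ -0.12623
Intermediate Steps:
47080/(-8895) + 22542/4363 = 47080*(-1/8895) + 22542*(1/4363) = -9416/1779 + 22542/4363 = -979790/7761777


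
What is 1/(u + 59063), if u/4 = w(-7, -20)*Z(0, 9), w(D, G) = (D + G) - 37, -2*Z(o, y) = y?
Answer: 1/60215 ≈ 1.6607e-5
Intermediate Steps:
Z(o, y) = -y/2
w(D, G) = -37 + D + G
u = 1152 (u = 4*((-37 - 7 - 20)*(-1/2*9)) = 4*(-64*(-9/2)) = 4*288 = 1152)
1/(u + 59063) = 1/(1152 + 59063) = 1/60215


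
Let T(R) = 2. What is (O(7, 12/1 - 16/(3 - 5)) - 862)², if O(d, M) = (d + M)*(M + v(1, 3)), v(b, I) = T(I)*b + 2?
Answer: 45796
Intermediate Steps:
v(b, I) = 2 + 2*b (v(b, I) = 2*b + 2 = 2 + 2*b)
O(d, M) = (4 + M)*(M + d) (O(d, M) = (d + M)*(M + (2 + 2*1)) = (M + d)*(M + (2 + 2)) = (M + d)*(M + 4) = (M + d)*(4 + M) = (4 + M)*(M + d))
(O(7, 12/1 - 16/(3 - 5)) - 862)² = (((12/1 - 16/(3 - 5))² + 4*(12/1 - 16/(3 - 5)) + 4*7 + (12/1 - 16/(3 - 5))*7) - 862)² = (((12*1 - 16/(-2))² + 4*(12*1 - 16/(-2)) + 28 + (12*1 - 16/(-2))*7) - 862)² = (((12 - 16*(-½))² + 4*(12 - 16*(-½)) + 28 + (12 - 16*(-½))*7) - 862)² = (((12 + 8)² + 4*(12 + 8) + 28 + (12 + 8)*7) - 862)² = ((20² + 4*20 + 28 + 20*7) - 862)² = ((400 + 80 + 28 + 140) - 862)² = (648 - 862)² = (-214)² = 45796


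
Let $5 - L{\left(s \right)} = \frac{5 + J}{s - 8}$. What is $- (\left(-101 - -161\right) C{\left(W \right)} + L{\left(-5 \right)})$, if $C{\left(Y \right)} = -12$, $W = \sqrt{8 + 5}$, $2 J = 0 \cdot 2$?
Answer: $\frac{9290}{13} \approx 714.62$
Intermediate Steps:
$J = 0$ ($J = \frac{0 \cdot 2}{2} = \frac{1}{2} \cdot 0 = 0$)
$W = \sqrt{13} \approx 3.6056$
$L{\left(s \right)} = 5 - \frac{5}{-8 + s}$ ($L{\left(s \right)} = 5 - \frac{5 + 0}{s - 8} = 5 - \frac{5}{-8 + s}$)
$- (\left(-101 - -161\right) C{\left(W \right)} + L{\left(-5 \right)}) = - (\left(-101 - -161\right) \left(-12\right) + \frac{5 \left(-9 - 5\right)}{-8 - 5}) = - (\left(-101 + 161\right) \left(-12\right) + 5 \frac{1}{-13} \left(-14\right)) = - (60 \left(-12\right) + 5 \left(- \frac{1}{13}\right) \left(-14\right)) = - (-720 + \frac{70}{13}) = \left(-1\right) \left(- \frac{9290}{13}\right) = \frac{9290}{13}$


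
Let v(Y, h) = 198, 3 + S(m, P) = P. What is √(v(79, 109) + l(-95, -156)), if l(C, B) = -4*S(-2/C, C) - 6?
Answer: 2*√146 ≈ 24.166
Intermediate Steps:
S(m, P) = -3 + P
l(C, B) = 6 - 4*C (l(C, B) = -4*(-3 + C) - 6 = (12 - 4*C) - 6 = 6 - 4*C)
√(v(79, 109) + l(-95, -156)) = √(198 + (6 - 4*(-95))) = √(198 + (6 + 380)) = √(198 + 386) = √584 = 2*√146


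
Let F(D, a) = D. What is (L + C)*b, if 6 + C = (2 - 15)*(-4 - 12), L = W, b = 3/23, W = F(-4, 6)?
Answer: 594/23 ≈ 25.826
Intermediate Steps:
W = -4
b = 3/23 (b = 3*(1/23) = 3/23 ≈ 0.13043)
L = -4
C = 202 (C = -6 + (2 - 15)*(-4 - 12) = -6 - 13*(-16) = -6 + 208 = 202)
(L + C)*b = (-4 + 202)*(3/23) = 198*(3/23) = 594/23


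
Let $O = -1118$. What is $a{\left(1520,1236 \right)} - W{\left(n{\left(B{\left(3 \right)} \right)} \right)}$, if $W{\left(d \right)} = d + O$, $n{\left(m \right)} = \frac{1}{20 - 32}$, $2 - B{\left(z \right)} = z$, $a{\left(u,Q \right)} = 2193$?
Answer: $\frac{39733}{12} \approx 3311.1$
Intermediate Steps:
$B{\left(z \right)} = 2 - z$
$n{\left(m \right)} = - \frac{1}{12}$ ($n{\left(m \right)} = \frac{1}{-12} = - \frac{1}{12}$)
$W{\left(d \right)} = -1118 + d$ ($W{\left(d \right)} = d - 1118 = -1118 + d$)
$a{\left(1520,1236 \right)} - W{\left(n{\left(B{\left(3 \right)} \right)} \right)} = 2193 - \left(-1118 - \frac{1}{12}\right) = 2193 - - \frac{13417}{12} = 2193 + \frac{13417}{12} = \frac{39733}{12}$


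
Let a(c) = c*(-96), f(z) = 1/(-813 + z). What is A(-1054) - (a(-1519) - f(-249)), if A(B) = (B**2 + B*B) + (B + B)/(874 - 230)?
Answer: 354959440021/170982 ≈ 2.0760e+6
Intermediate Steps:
A(B) = 2*B**2 + B/322 (A(B) = (B**2 + B**2) + (2*B)/644 = 2*B**2 + (2*B)*(1/644) = 2*B**2 + B/322)
a(c) = -96*c
A(-1054) - (a(-1519) - f(-249)) = (1/322)*(-1054)*(1 + 644*(-1054)) - (-96*(-1519) - 1/(-813 - 249)) = (1/322)*(-1054)*(1 - 678776) - (145824 - 1/(-1062)) = (1/322)*(-1054)*(-678775) - (145824 - 1*(-1/1062)) = 357714425/161 - (145824 + 1/1062) = 357714425/161 - 1*154865089/1062 = 357714425/161 - 154865089/1062 = 354959440021/170982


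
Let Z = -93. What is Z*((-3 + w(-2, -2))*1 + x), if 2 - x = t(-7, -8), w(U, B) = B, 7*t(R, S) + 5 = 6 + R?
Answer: 1395/7 ≈ 199.29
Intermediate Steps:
t(R, S) = ⅐ + R/7 (t(R, S) = -5/7 + (6 + R)/7 = -5/7 + (6/7 + R/7) = ⅐ + R/7)
x = 20/7 (x = 2 - (⅐ + (⅐)*(-7)) = 2 - (⅐ - 1) = 2 - 1*(-6/7) = 2 + 6/7 = 20/7 ≈ 2.8571)
Z*((-3 + w(-2, -2))*1 + x) = -93*((-3 - 2)*1 + 20/7) = -93*(-5*1 + 20/7) = -93*(-5 + 20/7) = -93*(-15/7) = 1395/7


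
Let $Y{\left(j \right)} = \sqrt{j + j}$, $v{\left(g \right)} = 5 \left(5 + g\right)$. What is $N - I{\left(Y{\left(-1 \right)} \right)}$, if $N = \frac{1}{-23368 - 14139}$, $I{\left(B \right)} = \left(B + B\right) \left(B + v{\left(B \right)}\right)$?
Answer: $\frac{900167}{37507} - 50 i \sqrt{2} \approx 24.0 - 70.711 i$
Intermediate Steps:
$v{\left(g \right)} = 25 + 5 g$
$Y{\left(j \right)} = \sqrt{2} \sqrt{j}$ ($Y{\left(j \right)} = \sqrt{2 j} = \sqrt{2} \sqrt{j}$)
$I{\left(B \right)} = 2 B \left(25 + 6 B\right)$ ($I{\left(B \right)} = \left(B + B\right) \left(B + \left(25 + 5 B\right)\right) = 2 B \left(25 + 6 B\right)$)
$N = - \frac{1}{37507}$ ($N = \frac{1}{-37507} = - \frac{1}{37507} \approx -2.6662 \cdot 10^{-5}$)
$N - I{\left(Y{\left(-1 \right)} \right)} = - \frac{1}{37507} - 2 \sqrt{2} \sqrt{-1} \left(25 + 6 \sqrt{2} \sqrt{-1}\right) = - \frac{1}{37507} - 2 \sqrt{2} i \left(25 + 6 \sqrt{2} i\right) = - \frac{1}{37507} - 2 i \sqrt{2} \left(25 + 6 i \sqrt{2}\right)$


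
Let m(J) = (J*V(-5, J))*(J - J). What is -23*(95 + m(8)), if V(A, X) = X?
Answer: -2185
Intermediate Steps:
m(J) = 0 (m(J) = (J*J)*(J - J) = J²*0 = 0)
-23*(95 + m(8)) = -23*(95 + 0) = -23*95 = -2185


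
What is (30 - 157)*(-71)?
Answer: 9017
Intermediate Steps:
(30 - 157)*(-71) = -127*(-71) = 9017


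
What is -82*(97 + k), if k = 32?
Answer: -10578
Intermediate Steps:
-82*(97 + k) = -82*(97 + 32) = -82*129 = -10578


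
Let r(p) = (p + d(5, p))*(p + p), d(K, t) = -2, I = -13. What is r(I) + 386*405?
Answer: 156720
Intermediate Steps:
r(p) = 2*p*(-2 + p) (r(p) = (p - 2)*(p + p) = (-2 + p)*(2*p) = 2*p*(-2 + p))
r(I) + 386*405 = 2*(-13)*(-2 - 13) + 386*405 = 2*(-13)*(-15) + 156330 = 390 + 156330 = 156720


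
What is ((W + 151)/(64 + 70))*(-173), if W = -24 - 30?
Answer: -16781/134 ≈ -125.23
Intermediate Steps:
W = -54
((W + 151)/(64 + 70))*(-173) = ((-54 + 151)/(64 + 70))*(-173) = (97/134)*(-173) = -16781/134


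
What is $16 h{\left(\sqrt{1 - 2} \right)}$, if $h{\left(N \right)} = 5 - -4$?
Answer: $144$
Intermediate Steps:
$h{\left(N \right)} = 9$ ($h{\left(N \right)} = 5 + 4 = 9$)
$16 h{\left(\sqrt{1 - 2} \right)} = 16 \cdot 9 = 144$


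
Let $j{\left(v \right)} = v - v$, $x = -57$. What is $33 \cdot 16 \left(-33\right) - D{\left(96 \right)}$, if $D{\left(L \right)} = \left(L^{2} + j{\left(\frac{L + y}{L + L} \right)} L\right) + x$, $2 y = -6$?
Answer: $-26583$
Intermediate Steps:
$y = -3$ ($y = \frac{1}{2} \left(-6\right) = -3$)
$j{\left(v \right)} = 0$
$D{\left(L \right)} = -57 + L^{2}$ ($D{\left(L \right)} = \left(L^{2} + 0 L\right) - 57 = \left(L^{2} + 0\right) - 57 = L^{2} - 57 = -57 + L^{2}$)
$33 \cdot 16 \left(-33\right) - D{\left(96 \right)} = 33 \cdot 16 \left(-33\right) - \left(-57 + 96^{2}\right) = 528 \left(-33\right) - \left(-57 + 9216\right) = -17424 - 9159 = -26583$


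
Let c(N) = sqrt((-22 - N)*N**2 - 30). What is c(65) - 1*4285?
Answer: -4285 + 3*I*sqrt(40845) ≈ -4285.0 + 606.3*I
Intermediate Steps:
c(N) = sqrt(-30 + N**2*(-22 - N)) (c(N) = sqrt(N**2*(-22 - N) - 30) = sqrt(-30 + N**2*(-22 - N)))
c(65) - 1*4285 = sqrt(-30 - 1*65**3 - 22*65**2) - 1*4285 = sqrt(-30 - 1*274625 - 22*4225) - 4285 = sqrt(-30 - 274625 - 92950) - 4285 = sqrt(-367605) - 4285 = 3*I*sqrt(40845) - 4285 = -4285 + 3*I*sqrt(40845)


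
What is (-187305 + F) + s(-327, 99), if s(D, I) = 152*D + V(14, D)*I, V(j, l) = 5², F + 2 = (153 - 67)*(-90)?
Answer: -242276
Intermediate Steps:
F = -7742 (F = -2 + (153 - 67)*(-90) = -2 + 86*(-90) = -2 - 7740 = -7742)
V(j, l) = 25
s(D, I) = 25*I + 152*D (s(D, I) = 152*D + 25*I = 25*I + 152*D)
(-187305 + F) + s(-327, 99) = (-187305 - 7742) + (25*99 + 152*(-327)) = -195047 + (2475 - 49704) = -195047 - 47229 = -242276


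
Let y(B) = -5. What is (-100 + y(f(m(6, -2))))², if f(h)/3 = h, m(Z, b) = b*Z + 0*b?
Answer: 11025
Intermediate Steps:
m(Z, b) = Z*b (m(Z, b) = Z*b + 0 = Z*b)
f(h) = 3*h
(-100 + y(f(m(6, -2))))² = (-100 - 5)² = (-105)² = 11025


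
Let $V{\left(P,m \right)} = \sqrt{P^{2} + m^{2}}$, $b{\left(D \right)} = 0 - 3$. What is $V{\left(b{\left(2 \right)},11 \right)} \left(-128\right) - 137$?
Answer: $-137 - 128 \sqrt{130} \approx -1596.4$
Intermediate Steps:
$b{\left(D \right)} = -3$ ($b{\left(D \right)} = 0 - 3 = -3$)
$V{\left(b{\left(2 \right)},11 \right)} \left(-128\right) - 137 = \sqrt{\left(-3\right)^{2} + 11^{2}} \left(-128\right) - 137 = \sqrt{9 + 121} \left(-128\right) - 137 = \sqrt{130} \left(-128\right) - 137 = - 128 \sqrt{130} - 137 = -137 - 128 \sqrt{130}$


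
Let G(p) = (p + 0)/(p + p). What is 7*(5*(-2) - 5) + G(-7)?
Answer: -209/2 ≈ -104.50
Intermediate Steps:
G(p) = ½ (G(p) = p/((2*p)) = p*(1/(2*p)) = ½)
7*(5*(-2) - 5) + G(-7) = 7*(5*(-2) - 5) + ½ = 7*(-10 - 5) + ½ = 7*(-15) + ½ = -105 + ½ = -209/2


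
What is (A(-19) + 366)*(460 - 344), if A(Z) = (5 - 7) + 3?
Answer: 42572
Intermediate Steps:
A(Z) = 1 (A(Z) = -2 + 3 = 1)
(A(-19) + 366)*(460 - 344) = (1 + 366)*(460 - 344) = 367*116 = 42572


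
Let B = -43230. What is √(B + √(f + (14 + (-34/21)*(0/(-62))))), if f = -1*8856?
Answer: √(-43230 + I*√8842) ≈ 0.226 + 207.92*I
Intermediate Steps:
f = -8856
√(B + √(f + (14 + (-34/21)*(0/(-62))))) = √(-43230 + √(-8856 + (14 + (-34/21)*(0/(-62))))) = √(-43230 + √(-8856 + (14 + (-34*1/21)*(0*(-1/62))))) = √(-43230 + √(-8856 + (14 - 34/21*0))) = √(-43230 + √(-8856 + (14 + 0))) = √(-43230 + √(-8856 + 14)) = √(-43230 + √(-8842)) = √(-43230 + I*√8842)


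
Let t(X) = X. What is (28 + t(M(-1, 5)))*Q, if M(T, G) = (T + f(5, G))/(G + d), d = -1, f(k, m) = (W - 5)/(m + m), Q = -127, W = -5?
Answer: -6985/2 ≈ -3492.5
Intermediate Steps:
f(k, m) = -5/m (f(k, m) = (-5 - 5)/(m + m) = -10*1/(2*m) = -5/m)
M(T, G) = (T - 5/G)/(-1 + G) (M(T, G) = (T - 5/G)/(G - 1) = (T - 5/G)/(-1 + G))
(28 + t(M(-1, 5)))*Q = (28 + (-5 + 5*(-1))/(5*(-1 + 5)))*(-127) = (28 + (⅕)*(-5 - 5)/4)*(-127) = (28 + (⅕)*(¼)*(-10))*(-127) = (28 - ½)*(-127) = (55/2)*(-127) = -6985/2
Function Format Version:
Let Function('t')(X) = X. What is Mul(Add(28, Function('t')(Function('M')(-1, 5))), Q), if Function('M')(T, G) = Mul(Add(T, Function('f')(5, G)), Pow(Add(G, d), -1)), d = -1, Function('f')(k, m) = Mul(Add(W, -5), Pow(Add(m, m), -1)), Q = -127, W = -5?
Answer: Rational(-6985, 2) ≈ -3492.5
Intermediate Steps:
Function('f')(k, m) = Mul(-5, Pow(m, -1)) (Function('f')(k, m) = Mul(Add(-5, -5), Pow(Add(m, m), -1)) = Mul(-10, Pow(Mul(2, m), -1)) = Mul(-10, Mul(Rational(1, 2), Pow(m, -1))) = Mul(-5, Pow(m, -1)))
Function('M')(T, G) = Mul(Pow(Add(-1, G), -1), Add(T, Mul(-5, Pow(G, -1)))) (Function('M')(T, G) = Mul(Add(T, Mul(-5, Pow(G, -1))), Pow(Add(G, -1), -1)) = Mul(Add(T, Mul(-5, Pow(G, -1))), Pow(Add(-1, G), -1)) = Mul(Pow(Add(-1, G), -1), Add(T, Mul(-5, Pow(G, -1)))))
Mul(Add(28, Function('t')(Function('M')(-1, 5))), Q) = Mul(Add(28, Mul(Pow(5, -1), Pow(Add(-1, 5), -1), Add(-5, Mul(5, -1)))), -127) = Mul(Add(28, Mul(Rational(1, 5), Pow(4, -1), Add(-5, -5))), -127) = Mul(Add(28, Mul(Rational(1, 5), Rational(1, 4), -10)), -127) = Mul(Add(28, Rational(-1, 2)), -127) = Mul(Rational(55, 2), -127) = Rational(-6985, 2)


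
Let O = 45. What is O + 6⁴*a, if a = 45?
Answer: 58365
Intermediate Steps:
O + 6⁴*a = 45 + 6⁴*45 = 45 + 1296*45 = 45 + 58320 = 58365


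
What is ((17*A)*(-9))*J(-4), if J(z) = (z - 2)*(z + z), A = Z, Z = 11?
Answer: -80784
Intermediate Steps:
A = 11
J(z) = 2*z*(-2 + z) (J(z) = (-2 + z)*(2*z) = 2*z*(-2 + z))
((17*A)*(-9))*J(-4) = ((17*11)*(-9))*(2*(-4)*(-2 - 4)) = (187*(-9))*(2*(-4)*(-6)) = -1683*48 = -80784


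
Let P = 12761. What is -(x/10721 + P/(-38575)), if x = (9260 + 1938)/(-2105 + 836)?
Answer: 174044717039/524810907675 ≈ 0.33163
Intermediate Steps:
x = -11198/1269 (x = 11198/(-1269) = 11198*(-1/1269) = -11198/1269 ≈ -8.8243)
-(x/10721 + P/(-38575)) = -(-11198/1269/10721 + 12761/(-38575)) = -(-11198/1269*1/10721 + 12761*(-1/38575)) = -(-11198/13604949 - 12761/38575) = -1*(-174044717039/524810907675) = 174044717039/524810907675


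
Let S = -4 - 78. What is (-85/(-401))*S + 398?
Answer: 152628/401 ≈ 380.62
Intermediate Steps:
S = -82
(-85/(-401))*S + 398 = -85/(-401)*(-82) + 398 = -85*(-1/401)*(-82) + 398 = (85/401)*(-82) + 398 = -6970/401 + 398 = 152628/401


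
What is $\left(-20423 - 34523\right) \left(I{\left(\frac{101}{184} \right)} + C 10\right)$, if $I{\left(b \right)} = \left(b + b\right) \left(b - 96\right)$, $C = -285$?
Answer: $\frac{1374162728599}{8464} \approx 1.6235 \cdot 10^{8}$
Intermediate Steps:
$I{\left(b \right)} = 2 b \left(-96 + b\right)$
$\left(-20423 - 34523\right) \left(I{\left(\frac{101}{184} \right)} + C 10\right) = \left(-20423 - 34523\right) \left(2 \cdot \frac{101}{184} \left(-96 + \frac{101}{184}\right) - 2850\right) = - 54946 \left(2 \cdot 101 \cdot \frac{1}{184} \left(-96 + 101 \cdot \frac{1}{184}\right) - 2850\right) = - 54946 \left(2 \cdot \frac{101}{184} \left(-96 + \frac{101}{184}\right) - 2850\right) = - 54946 \left(2 \cdot \frac{101}{184} \left(- \frac{17563}{184}\right) - 2850\right) = - 54946 \left(- \frac{1773863}{16928} - 2850\right) = \left(-54946\right) \left(- \frac{50018663}{16928}\right) = \frac{1374162728599}{8464}$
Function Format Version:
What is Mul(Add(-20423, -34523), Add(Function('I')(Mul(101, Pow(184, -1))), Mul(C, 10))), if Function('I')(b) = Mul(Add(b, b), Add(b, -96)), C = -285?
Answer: Rational(1374162728599, 8464) ≈ 1.6235e+8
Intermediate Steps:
Function('I')(b) = Mul(2, b, Add(-96, b)) (Function('I')(b) = Mul(Mul(2, b), Add(-96, b)) = Mul(2, b, Add(-96, b)))
Mul(Add(-20423, -34523), Add(Function('I')(Mul(101, Pow(184, -1))), Mul(C, 10))) = Mul(Add(-20423, -34523), Add(Mul(2, Mul(101, Pow(184, -1)), Add(-96, Mul(101, Pow(184, -1)))), Mul(-285, 10))) = Mul(-54946, Add(Mul(2, Mul(101, Rational(1, 184)), Add(-96, Mul(101, Rational(1, 184)))), -2850)) = Mul(-54946, Add(Mul(2, Rational(101, 184), Add(-96, Rational(101, 184))), -2850)) = Mul(-54946, Add(Mul(2, Rational(101, 184), Rational(-17563, 184)), -2850)) = Mul(-54946, Add(Rational(-1773863, 16928), -2850)) = Mul(-54946, Rational(-50018663, 16928)) = Rational(1374162728599, 8464)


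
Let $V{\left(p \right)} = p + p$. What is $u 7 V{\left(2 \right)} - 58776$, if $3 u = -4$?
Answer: $- \frac{176440}{3} \approx -58813.0$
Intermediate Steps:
$u = - \frac{4}{3}$ ($u = \frac{1}{3} \left(-4\right) = - \frac{4}{3} \approx -1.3333$)
$V{\left(p \right)} = 2 p$
$u 7 V{\left(2 \right)} - 58776 = \left(- \frac{4}{3}\right) 7 \cdot 2 \cdot 2 - 58776 = \left(- \frac{28}{3}\right) 4 - 58776 = - \frac{112}{3} - 58776 = - \frac{176440}{3}$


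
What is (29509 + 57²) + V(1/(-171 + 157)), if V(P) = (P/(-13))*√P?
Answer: 32758 + I*√14/2548 ≈ 32758.0 + 0.0014685*I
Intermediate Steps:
V(P) = -P^(3/2)/13 (V(P) = (P*(-1/13))*√P = (-P/13)*√P = -P^(3/2)/13)
(29509 + 57²) + V(1/(-171 + 157)) = (29509 + 57²) - (-I*√14/196)/13 = (29509 + 3249) - (-I*√14/196)/13 = 32758 - (-1)*I*√14/2548 = 32758 + I*√14/2548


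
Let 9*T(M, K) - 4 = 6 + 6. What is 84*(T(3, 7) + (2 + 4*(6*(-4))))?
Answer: -23240/3 ≈ -7746.7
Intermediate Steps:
T(M, K) = 16/9 (T(M, K) = 4/9 + (6 + 6)/9 = 4/9 + (⅑)*12 = 4/9 + 4/3 = 16/9)
84*(T(3, 7) + (2 + 4*(6*(-4)))) = 84*(16/9 + (2 + 4*(6*(-4)))) = 84*(16/9 + (2 + 4*(-24))) = 84*(16/9 + (2 - 96)) = 84*(16/9 - 94) = 84*(-830/9) = -23240/3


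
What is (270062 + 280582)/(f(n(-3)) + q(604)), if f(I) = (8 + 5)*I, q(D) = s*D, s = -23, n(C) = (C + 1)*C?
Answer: -275322/6907 ≈ -39.861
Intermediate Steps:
n(C) = C*(1 + C) (n(C) = (1 + C)*C = C*(1 + C))
q(D) = -23*D
f(I) = 13*I
(270062 + 280582)/(f(n(-3)) + q(604)) = (270062 + 280582)/(13*(-3*(1 - 3)) - 23*604) = 550644/(13*(-3*(-2)) - 13892) = 550644/(13*6 - 13892) = 550644/(78 - 13892) = 550644/(-13814) = 550644*(-1/13814) = -275322/6907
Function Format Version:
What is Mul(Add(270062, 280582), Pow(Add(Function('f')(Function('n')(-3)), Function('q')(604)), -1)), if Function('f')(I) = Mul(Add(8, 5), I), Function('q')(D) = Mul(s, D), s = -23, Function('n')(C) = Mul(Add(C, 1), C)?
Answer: Rational(-275322, 6907) ≈ -39.861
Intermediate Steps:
Function('n')(C) = Mul(C, Add(1, C)) (Function('n')(C) = Mul(Add(1, C), C) = Mul(C, Add(1, C)))
Function('q')(D) = Mul(-23, D)
Function('f')(I) = Mul(13, I)
Mul(Add(270062, 280582), Pow(Add(Function('f')(Function('n')(-3)), Function('q')(604)), -1)) = Mul(Add(270062, 280582), Pow(Add(Mul(13, Mul(-3, Add(1, -3))), Mul(-23, 604)), -1)) = Mul(550644, Pow(Add(Mul(13, Mul(-3, -2)), -13892), -1)) = Mul(550644, Pow(Add(Mul(13, 6), -13892), -1)) = Mul(550644, Pow(Add(78, -13892), -1)) = Mul(550644, Pow(-13814, -1)) = Mul(550644, Rational(-1, 13814)) = Rational(-275322, 6907)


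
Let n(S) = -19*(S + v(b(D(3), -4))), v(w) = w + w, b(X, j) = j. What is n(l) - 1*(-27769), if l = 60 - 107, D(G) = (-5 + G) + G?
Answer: 28814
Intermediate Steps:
D(G) = -5 + 2*G
v(w) = 2*w
l = -47
n(S) = 152 - 19*S (n(S) = -19*(S + 2*(-4)) = -19*(S - 8) = -19*(-8 + S) = 152 - 19*S)
n(l) - 1*(-27769) = (152 - 19*(-47)) - 1*(-27769) = (152 + 893) + 27769 = 1045 + 27769 = 28814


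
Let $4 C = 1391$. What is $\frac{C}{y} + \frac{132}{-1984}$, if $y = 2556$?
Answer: $\frac{11017}{158472} \approx 0.06952$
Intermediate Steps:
$C = \frac{1391}{4}$ ($C = \frac{1}{4} \cdot 1391 = \frac{1391}{4} \approx 347.75$)
$\frac{C}{y} + \frac{132}{-1984} = \frac{1391}{4 \cdot 2556} + \frac{132}{-1984} = \frac{1391}{4} \cdot \frac{1}{2556} + 132 \left(- \frac{1}{1984}\right) = \frac{1391}{10224} - \frac{33}{496} = \frac{11017}{158472}$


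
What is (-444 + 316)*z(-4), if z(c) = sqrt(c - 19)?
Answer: -128*I*sqrt(23) ≈ -613.87*I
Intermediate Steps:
z(c) = sqrt(-19 + c)
(-444 + 316)*z(-4) = (-444 + 316)*sqrt(-19 - 4) = -128*I*sqrt(23)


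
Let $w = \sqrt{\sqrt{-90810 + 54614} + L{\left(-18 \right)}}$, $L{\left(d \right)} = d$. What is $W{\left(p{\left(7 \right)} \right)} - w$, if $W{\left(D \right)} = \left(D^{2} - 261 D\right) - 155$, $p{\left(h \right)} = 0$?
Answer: $-155 - \sqrt{-18 + 2 i \sqrt{9049}} \approx -164.3 - 10.225 i$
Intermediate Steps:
$W{\left(D \right)} = -155 + D^{2} - 261 D$
$w = \sqrt{-18 + 2 i \sqrt{9049}}$ ($w = \sqrt{\sqrt{-90810 + 54614} - 18} = \sqrt{\sqrt{-36196} - 18} = \sqrt{2 i \sqrt{9049} - 18} = \sqrt{-18 + 2 i \sqrt{9049}} \approx 9.3033 + 10.225 i$)
$W{\left(p{\left(7 \right)} \right)} - w = \left(-155 + 0^{2} - 0\right) - \sqrt{-18 + 2 i \sqrt{9049}} = \left(-155 + 0 + 0\right) - \sqrt{-18 + 2 i \sqrt{9049}} = -155 - \sqrt{-18 + 2 i \sqrt{9049}}$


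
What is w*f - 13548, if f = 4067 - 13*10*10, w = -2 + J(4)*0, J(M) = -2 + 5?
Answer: -19082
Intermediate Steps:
J(M) = 3
w = -2 (w = -2 + 3*0 = -2 + 0 = -2)
f = 2767 (f = 4067 - 130*10 = 4067 - 1300 = 2767)
w*f - 13548 = -2*2767 - 13548 = -5534 - 13548 = -19082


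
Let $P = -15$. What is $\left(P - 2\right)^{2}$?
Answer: $289$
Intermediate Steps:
$\left(P - 2\right)^{2} = \left(-15 - 2\right)^{2} = \left(-17\right)^{2} = 289$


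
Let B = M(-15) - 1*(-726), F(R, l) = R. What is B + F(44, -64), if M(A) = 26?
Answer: 796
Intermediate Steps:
B = 752 (B = 26 - 1*(-726) = 26 + 726 = 752)
B + F(44, -64) = 752 + 44 = 796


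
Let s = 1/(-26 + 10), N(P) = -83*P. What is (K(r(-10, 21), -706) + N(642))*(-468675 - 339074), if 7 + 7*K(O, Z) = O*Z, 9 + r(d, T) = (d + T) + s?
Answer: 2419220371235/56 ≈ 4.3200e+10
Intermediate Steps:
s = -1/16 (s = 1/(-16) = -1/16 ≈ -0.062500)
r(d, T) = -145/16 + T + d (r(d, T) = -9 + ((d + T) - 1/16) = -9 + ((T + d) - 1/16) = -9 + (-1/16 + T + d) = -145/16 + T + d)
K(O, Z) = -1 + O*Z/7 (K(O, Z) = -1 + (O*Z)/7 = -1 + O*Z/7)
(K(r(-10, 21), -706) + N(642))*(-468675 - 339074) = ((-1 + (⅐)*(-145/16 + 21 - 10)*(-706)) - 83*642)*(-468675 - 339074) = ((-1 + (⅐)*(31/16)*(-706)) - 53286)*(-807749) = ((-1 - 10943/56) - 53286)*(-807749) = (-10999/56 - 53286)*(-807749) = -2995015/56*(-807749) = 2419220371235/56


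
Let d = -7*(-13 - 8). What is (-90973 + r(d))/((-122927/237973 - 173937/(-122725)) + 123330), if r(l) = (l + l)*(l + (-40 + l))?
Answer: -475957738018225/3601908114388876 ≈ -0.13214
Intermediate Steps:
d = 147 (d = -7*(-21) = 147)
r(l) = 2*l*(-40 + 2*l) (r(l) = (2*l)*(-40 + 2*l) = 2*l*(-40 + 2*l))
(-90973 + r(d))/((-122927/237973 - 173937/(-122725)) + 123330) = (-90973 + 4*147*(-20 + 147))/((-122927/237973 - 173937/(-122725)) + 123330) = (-90973 + 4*147*127)/((-122927*1/237973 - 173937*(-1/122725)) + 123330) = (-90973 + 74676)/((-122927/237973 + 173937/122725) + 123330) = -16297/(26306093626/29205236425 + 123330) = -16297/3601908114388876/29205236425 = -16297*29205236425/3601908114388876 = -475957738018225/3601908114388876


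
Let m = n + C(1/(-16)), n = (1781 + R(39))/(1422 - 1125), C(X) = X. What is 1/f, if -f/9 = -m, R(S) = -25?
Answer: 528/27799 ≈ 0.018993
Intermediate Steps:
n = 1756/297 (n = (1781 - 25)/(1422 - 1125) = 1756/297 ≈ 5.9125)
m = 27799/4752 (m = 1756/297 + 1/(-16) = 1756/297 - 1/16 = 27799/4752 ≈ 5.8500)
f = 27799/528 (f = -(-9)*27799/4752 = -9*(-27799/4752) = 27799/528 ≈ 52.650)
1/f = 1/(27799/528) = 528/27799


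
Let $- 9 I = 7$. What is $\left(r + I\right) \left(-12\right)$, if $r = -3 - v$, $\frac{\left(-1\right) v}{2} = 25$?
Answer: $- \frac{1664}{3} \approx -554.67$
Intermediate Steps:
$I = - \frac{7}{9}$ ($I = \left(- \frac{1}{9}\right) 7 = - \frac{7}{9} \approx -0.77778$)
$v = -50$ ($v = \left(-2\right) 25 = -50$)
$r = 47$ ($r = -3 - -50 = -3 + 50 = 47$)
$\left(r + I\right) \left(-12\right) = \left(47 - \frac{7}{9}\right) \left(-12\right) = \frac{416}{9} \left(-12\right) = - \frac{1664}{3}$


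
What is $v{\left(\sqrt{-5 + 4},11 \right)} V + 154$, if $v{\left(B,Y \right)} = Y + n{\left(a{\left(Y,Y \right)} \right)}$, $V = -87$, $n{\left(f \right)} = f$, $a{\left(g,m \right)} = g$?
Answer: $-1760$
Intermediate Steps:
$v{\left(B,Y \right)} = 2 Y$ ($v{\left(B,Y \right)} = Y + Y = 2 Y$)
$v{\left(\sqrt{-5 + 4},11 \right)} V + 154 = 2 \cdot 11 \left(-87\right) + 154 = 22 \left(-87\right) + 154 = -1914 + 154 = -1760$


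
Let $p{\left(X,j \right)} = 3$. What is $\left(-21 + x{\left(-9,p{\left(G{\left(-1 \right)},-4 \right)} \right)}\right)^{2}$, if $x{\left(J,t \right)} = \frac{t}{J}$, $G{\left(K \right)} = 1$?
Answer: $\frac{4096}{9} \approx 455.11$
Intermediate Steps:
$\left(-21 + x{\left(-9,p{\left(G{\left(-1 \right)},-4 \right)} \right)}\right)^{2} = \left(-21 + \frac{3}{-9}\right)^{2} = \left(-21 + 3 \left(- \frac{1}{9}\right)\right)^{2} = \left(-21 - \frac{1}{3}\right)^{2} = \left(- \frac{64}{3}\right)^{2} = \frac{4096}{9}$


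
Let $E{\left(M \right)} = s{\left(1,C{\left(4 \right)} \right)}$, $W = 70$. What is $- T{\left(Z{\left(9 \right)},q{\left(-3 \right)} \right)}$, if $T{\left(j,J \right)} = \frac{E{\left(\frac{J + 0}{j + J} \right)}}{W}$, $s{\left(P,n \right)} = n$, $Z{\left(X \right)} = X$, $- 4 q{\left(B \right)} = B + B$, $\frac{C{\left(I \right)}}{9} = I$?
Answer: $- \frac{18}{35} \approx -0.51429$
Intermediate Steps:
$C{\left(I \right)} = 9 I$
$q{\left(B \right)} = - \frac{B}{2}$ ($q{\left(B \right)} = - \frac{B + B}{4} = - \frac{2 B}{4} = - \frac{B}{2}$)
$E{\left(M \right)} = 36$ ($E{\left(M \right)} = 9 \cdot 4 = 36$)
$T{\left(j,J \right)} = \frac{18}{35}$ ($T{\left(j,J \right)} = \frac{36}{70} = 36 \cdot \frac{1}{70} = \frac{18}{35}$)
$- T{\left(Z{\left(9 \right)},q{\left(-3 \right)} \right)} = \left(-1\right) \frac{18}{35} = - \frac{18}{35}$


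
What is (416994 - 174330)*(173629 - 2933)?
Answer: 41421774144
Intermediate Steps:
(416994 - 174330)*(173629 - 2933) = 242664*170696 = 41421774144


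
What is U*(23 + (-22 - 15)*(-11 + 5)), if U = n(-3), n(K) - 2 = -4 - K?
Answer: 245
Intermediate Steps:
n(K) = -2 - K (n(K) = 2 + (-4 - K) = -2 - K)
U = 1 (U = -2 - 1*(-3) = -2 + 3 = 1)
U*(23 + (-22 - 15)*(-11 + 5)) = 1*(23 + (-22 - 15)*(-11 + 5)) = 1*(23 - 37*(-6)) = 1*(23 + 222) = 1*245 = 245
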